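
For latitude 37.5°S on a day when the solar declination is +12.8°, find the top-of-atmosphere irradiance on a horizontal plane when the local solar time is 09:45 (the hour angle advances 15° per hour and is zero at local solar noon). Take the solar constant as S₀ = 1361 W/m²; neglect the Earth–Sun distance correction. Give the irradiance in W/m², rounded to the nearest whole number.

692 W/m²

Hour angle H = 15° × (9.75 − 12) = -33.75°.
cos θ_z = sin(-37.5°) sin(12.8°) + cos(-37.5°) cos(12.8°) cos(-33.75°) = -0.1349 + 0.6433 = 0.5084.
Top-of-atmosphere irradiance = S₀ cos θ_z = 1361 × 0.5084 = 691.93 W/m².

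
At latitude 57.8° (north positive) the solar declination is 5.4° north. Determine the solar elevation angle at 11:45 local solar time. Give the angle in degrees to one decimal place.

Hour angle H = 15° × (11.75 − 12) = -3.75°.
cos θ_z = sin φ sin δ + cos φ cos δ cos H = (0.8462)(0.0941) + (0.5329)(0.9956)(0.9979) = 0.6091.
θ_z = arccos(0.6091) = 52.48°, so the elevation is 90° − 52.48° = 37.52°.

37.5°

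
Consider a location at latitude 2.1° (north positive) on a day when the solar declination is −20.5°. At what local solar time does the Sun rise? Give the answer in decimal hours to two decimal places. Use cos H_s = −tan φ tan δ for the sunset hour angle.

6.05 h

cos H_s = −tan(2.1°) · tan(-20.5°) = 0.0137, so H_s = arccos(0.0137) = 89.22°.
Sunrise is at 12 − H_s/15 = 12 − 5.948 = 6.052 h local solar time.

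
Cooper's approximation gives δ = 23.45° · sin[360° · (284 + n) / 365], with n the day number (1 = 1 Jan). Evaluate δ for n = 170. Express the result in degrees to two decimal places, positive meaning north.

360 × (284 + 170) / 365 = 447.781°; sin(447.781°) = 0.9993.
δ = 23.45 × 0.9993 = 23.434° ≈ +23.43°.

+23.43°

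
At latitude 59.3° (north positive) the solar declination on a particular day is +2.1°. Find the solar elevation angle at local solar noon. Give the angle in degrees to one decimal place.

32.8°

At local solar noon the hour angle is zero, so the elevation is 90° − |φ − δ| = 90° − |59.3° − (2.1°)| = 90° − 57.2° = 32.8°.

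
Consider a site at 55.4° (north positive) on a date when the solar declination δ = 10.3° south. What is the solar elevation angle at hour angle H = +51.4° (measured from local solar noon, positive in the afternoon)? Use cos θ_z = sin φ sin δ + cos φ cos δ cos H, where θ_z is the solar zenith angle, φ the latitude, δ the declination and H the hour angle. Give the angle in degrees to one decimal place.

With φ = 55.4°, δ = -10.3°, H = 51.40°: sin φ sin δ = -0.1472, cos φ cos δ cos H = 0.3486, so cos θ_z = 0.2014.
θ_z = arccos(0.2014) = 78.38°, so the elevation is 90° − 78.38° = 11.62°.

11.6°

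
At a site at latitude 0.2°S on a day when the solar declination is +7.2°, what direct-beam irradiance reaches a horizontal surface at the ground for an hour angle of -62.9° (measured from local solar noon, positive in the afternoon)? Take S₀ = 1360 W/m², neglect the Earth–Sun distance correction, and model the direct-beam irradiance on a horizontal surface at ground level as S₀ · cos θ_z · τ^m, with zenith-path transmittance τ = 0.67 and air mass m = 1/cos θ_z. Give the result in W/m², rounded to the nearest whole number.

253 W/m²

With φ = -0.2°, δ = 7.2°, H = -62.90°: sin φ sin δ = -0.0004, cos φ cos δ cos H = 0.4520, so cos θ_z = 0.4516.
Air mass m = 1/cos θ_z = 1/0.4516 = 2.214; τ^m = 0.67^2.214 = 0.4120.
Surface direct beam = 1360 × 0.4516 × 0.4120 = 253.04 W/m².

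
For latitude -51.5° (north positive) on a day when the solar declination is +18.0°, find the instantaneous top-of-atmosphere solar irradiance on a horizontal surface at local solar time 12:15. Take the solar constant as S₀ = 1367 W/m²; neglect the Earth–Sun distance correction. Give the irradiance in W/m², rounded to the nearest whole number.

477 W/m²

Hour angle H = 15° × (12.25 − 12) = 3.75°.
With φ = -51.5°, δ = 18.0°, H = 3.75°: sin φ sin δ = -0.2418, cos φ cos δ cos H = 0.5908, so cos θ_z = 0.3490.
Top-of-atmosphere irradiance = S₀ cos θ_z = 1367 × 0.3490 = 477.08 W/m².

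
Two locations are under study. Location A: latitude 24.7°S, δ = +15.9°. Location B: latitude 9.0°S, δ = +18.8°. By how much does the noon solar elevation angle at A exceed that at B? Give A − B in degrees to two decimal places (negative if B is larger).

-12.80°

A: 90° − |-24.7 − (15.9)| = 49.40°.
B: 90° − |-9.0 − (18.8)| = 62.20°.
A − B = 49.40 − 62.20 = -12.80°.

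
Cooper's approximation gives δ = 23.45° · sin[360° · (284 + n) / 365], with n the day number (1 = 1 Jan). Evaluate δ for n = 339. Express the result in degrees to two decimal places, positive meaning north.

-22.59°

360 × (284 + 339) / 365 = 614.466°; sin(614.466°) = -0.9635.
δ = 23.45 × -0.9635 = -22.594° ≈ -22.59°.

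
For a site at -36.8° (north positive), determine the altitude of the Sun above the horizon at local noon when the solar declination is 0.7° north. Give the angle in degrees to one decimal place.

52.5°

At local solar noon the hour angle is zero, so the elevation is 90° − |φ − δ| = 90° − |-36.8° − (0.7°)| = 90° − 37.5° = 52.5°.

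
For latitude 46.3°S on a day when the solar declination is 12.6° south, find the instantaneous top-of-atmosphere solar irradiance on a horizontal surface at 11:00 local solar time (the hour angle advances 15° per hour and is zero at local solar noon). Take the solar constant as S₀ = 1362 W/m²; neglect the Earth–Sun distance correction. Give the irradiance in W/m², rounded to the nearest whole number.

Hour angle H = 15° × (11 − 12) = -15.00°.
With φ = -46.3°, δ = -12.6°, H = -15.00°: sin φ sin δ = 0.1577, cos φ cos δ cos H = 0.6513, so cos θ_z = 0.8090.
Top-of-atmosphere irradiance = S₀ cos θ_z = 1362 × 0.8090 = 1101.86 W/m².

1102 W/m²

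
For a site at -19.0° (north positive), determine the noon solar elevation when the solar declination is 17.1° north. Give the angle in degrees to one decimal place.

53.9°

At local solar noon the hour angle is zero, so the elevation is 90° − |φ − δ| = 90° − |-19.0° − (17.1°)| = 90° − 36.1° = 53.9°.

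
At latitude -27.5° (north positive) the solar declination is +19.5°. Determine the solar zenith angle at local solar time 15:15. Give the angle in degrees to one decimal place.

Hour angle H = 15° × (15.25 − 12) = 48.75°.
With φ = -27.5°, δ = 19.5°, H = 48.75°: sin φ sin δ = -0.1541, cos φ cos δ cos H = 0.5513, so cos θ_z = 0.3972.
θ_z = arccos(0.3972) = 66.60°.

66.6°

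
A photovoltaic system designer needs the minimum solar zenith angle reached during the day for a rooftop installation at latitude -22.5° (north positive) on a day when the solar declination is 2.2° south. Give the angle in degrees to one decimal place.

At local solar noon the hour angle is zero, so the zenith angle is |φ − δ| = |-22.5° − (-2.2°)| = 20.3°.

20.3°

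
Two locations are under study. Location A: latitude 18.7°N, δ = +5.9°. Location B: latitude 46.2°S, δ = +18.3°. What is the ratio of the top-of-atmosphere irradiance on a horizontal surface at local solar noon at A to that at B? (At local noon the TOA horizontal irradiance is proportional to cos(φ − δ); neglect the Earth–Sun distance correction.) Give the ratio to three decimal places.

2.265

A: cos θ_z = cos(18.7° − (5.9°)) = 0.9751.
B: cos θ_z = cos(-46.2° − (18.3°)) = 0.4305.
Ratio A/B = 0.9751 / 0.4305 = 2.2650.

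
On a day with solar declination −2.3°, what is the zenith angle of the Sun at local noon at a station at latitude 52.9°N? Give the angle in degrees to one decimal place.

At local solar noon the hour angle is zero, so the zenith angle is |φ − δ| = |52.9° − (-2.3°)| = 55.2°.

55.2°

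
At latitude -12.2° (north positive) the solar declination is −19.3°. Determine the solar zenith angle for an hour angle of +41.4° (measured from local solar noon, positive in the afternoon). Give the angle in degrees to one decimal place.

cos θ_z = sin φ sin δ + cos φ cos δ cos H = (-0.2113)(-0.3305) + (0.9774)(0.9438)(0.7501) = 0.7618.
θ_z = arccos(0.7618) = 40.38°.

40.4°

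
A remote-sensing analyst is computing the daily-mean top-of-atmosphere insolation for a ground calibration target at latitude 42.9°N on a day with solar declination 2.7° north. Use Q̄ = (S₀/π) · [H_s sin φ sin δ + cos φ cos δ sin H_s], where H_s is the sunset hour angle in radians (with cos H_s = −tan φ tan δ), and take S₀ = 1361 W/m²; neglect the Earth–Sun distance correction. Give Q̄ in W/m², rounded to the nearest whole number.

339 W/m²

cos H_s = −tan(42.9°) · tan(2.7°) = -0.0438, so H_s = arccos(-0.0438) = 92.51°. In radians, H_s = 1.6146.
H_s sin φ sin δ = 1.6146 × 0.6807 × 0.0471 = 0.0518.
cos φ cos δ sin H_s = 0.7325 × 0.9989 × 0.9990 = 0.7310.
Q̄ = (1361/π) × (0.0518 + 0.7310) = 433.22 × 0.7828 = 339.12 W/m².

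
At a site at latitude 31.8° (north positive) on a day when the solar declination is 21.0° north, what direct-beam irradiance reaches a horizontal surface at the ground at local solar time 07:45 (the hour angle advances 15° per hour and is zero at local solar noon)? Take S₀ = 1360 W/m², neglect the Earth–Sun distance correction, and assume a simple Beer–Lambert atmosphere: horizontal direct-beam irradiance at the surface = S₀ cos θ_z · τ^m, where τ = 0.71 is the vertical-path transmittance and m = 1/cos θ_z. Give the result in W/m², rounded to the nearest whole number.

Hour angle H = 15° × (7.75 − 12) = -63.75°.
cos θ_z = sin φ sin δ + cos φ cos δ cos H = (0.5270)(0.3584) + (0.8499)(0.9336)(0.4423) = 0.5398.
Air mass m = 1/cos θ_z = 1/0.5398 = 1.853; τ^m = 0.71^1.853 = 0.5301.
Surface direct beam = 1360 × 0.5398 × 0.5301 = 389.16 W/m².

389 W/m²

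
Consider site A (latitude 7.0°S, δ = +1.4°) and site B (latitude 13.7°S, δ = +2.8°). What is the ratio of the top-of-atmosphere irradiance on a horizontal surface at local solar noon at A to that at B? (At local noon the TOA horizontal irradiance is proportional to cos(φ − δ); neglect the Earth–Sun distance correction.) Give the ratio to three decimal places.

A: cos θ_z = cos(-7.0° − (1.4°)) = 0.9893.
B: cos θ_z = cos(-13.7° − (2.8°)) = 0.9588.
Ratio A/B = 0.9893 / 0.9588 = 1.0318.

1.032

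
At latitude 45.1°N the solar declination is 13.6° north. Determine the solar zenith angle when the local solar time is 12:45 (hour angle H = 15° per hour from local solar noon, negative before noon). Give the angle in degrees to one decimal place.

Hour angle H = 15° × (12.75 − 12) = 11.25°.
cos θ_z = sin φ sin δ + cos φ cos δ cos H = (0.7083)(0.2351) + (0.7059)(0.9720)(0.9808) = 0.8395.
θ_z = arccos(0.8395) = 32.91°.

32.9°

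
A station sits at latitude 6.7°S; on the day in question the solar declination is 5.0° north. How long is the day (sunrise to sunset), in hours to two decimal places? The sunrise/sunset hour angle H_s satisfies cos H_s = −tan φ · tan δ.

11.92 hours

cos H_s = −tan(-6.7°) · tan(5.0°) = 0.0103, so H_s = arccos(0.0103) = 89.41°.
Day length = 2 H_s / 15° h⁻¹ = 178.82° / 15 = 11.921 h.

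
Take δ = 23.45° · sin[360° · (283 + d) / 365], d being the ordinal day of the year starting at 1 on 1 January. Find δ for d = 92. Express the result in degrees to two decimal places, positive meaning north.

360 × (283 + 92) / 365 = 369.863°; sin(369.863°) = 0.1713.
δ = 23.45 × 0.1713 = 4.017° ≈ +4.02°.

+4.02°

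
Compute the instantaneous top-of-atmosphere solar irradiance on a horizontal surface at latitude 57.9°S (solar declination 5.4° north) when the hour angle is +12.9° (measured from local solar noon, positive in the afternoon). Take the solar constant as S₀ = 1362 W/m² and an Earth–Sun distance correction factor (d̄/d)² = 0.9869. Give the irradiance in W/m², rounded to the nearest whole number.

cos θ_z = sin φ sin δ + cos φ cos δ cos H = (-0.8471)(0.0941) + (0.5314)(0.9956)(0.9748) = 0.4360.
Top-of-atmosphere irradiance = S₀ (d̄/d)² cos θ_z = 1362 × 0.9869 × 0.4360 = 586.05 W/m².

586 W/m²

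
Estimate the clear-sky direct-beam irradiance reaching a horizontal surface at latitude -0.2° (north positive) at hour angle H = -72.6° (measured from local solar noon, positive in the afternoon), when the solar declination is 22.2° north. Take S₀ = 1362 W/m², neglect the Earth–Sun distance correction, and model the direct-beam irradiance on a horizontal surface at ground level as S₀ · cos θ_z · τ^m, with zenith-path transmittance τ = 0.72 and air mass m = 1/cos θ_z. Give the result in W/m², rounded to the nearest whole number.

With φ = -0.2°, δ = 22.2°, H = -72.60°: sin φ sin δ = -0.0013, cos φ cos δ cos H = 0.2769, so cos θ_z = 0.2756.
Air mass m = 1/cos θ_z = 1/0.2756 = 3.628; τ^m = 0.72^3.628 = 0.3037.
Surface direct beam = 1362 × 0.2756 × 0.3037 = 114.00 W/m².

114 W/m²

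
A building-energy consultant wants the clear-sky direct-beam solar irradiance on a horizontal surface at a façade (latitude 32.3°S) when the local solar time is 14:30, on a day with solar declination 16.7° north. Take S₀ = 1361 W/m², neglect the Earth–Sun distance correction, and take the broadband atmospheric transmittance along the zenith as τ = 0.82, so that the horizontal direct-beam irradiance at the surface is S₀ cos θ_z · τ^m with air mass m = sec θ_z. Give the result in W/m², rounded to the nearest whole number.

443 W/m²

Hour angle H = 15° × (14.5 − 12) = 37.50°.
cos θ_z = sin(-32.3°) sin(16.7°) + cos(-32.3°) cos(16.7°) cos(37.50°) = -0.1536 + 0.6423 = 0.4887.
Air mass m = 1/cos θ_z = 1/0.4887 = 2.046; τ^m = 0.82^2.046 = 0.6663.
Surface direct beam = 1361 × 0.4887 × 0.6663 = 443.17 W/m².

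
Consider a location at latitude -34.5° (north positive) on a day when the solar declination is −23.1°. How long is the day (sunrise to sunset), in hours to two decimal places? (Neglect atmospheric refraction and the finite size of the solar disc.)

14.27 hours

The sunset hour angle satisfies cos H_s = −tan φ tan δ = -0.2932, giving H_s = 107.05°.
Day length = 2 H_s / 15° h⁻¹ = 214.10° / 15 = 14.273 h.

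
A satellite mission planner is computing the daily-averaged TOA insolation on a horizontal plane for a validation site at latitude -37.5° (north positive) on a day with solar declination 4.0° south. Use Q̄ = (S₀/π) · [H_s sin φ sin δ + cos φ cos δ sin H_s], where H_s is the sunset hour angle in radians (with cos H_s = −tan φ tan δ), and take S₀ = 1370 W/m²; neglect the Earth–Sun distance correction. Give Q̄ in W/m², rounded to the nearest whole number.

The sunset hour angle satisfies cos H_s = −tan φ tan δ = -0.0537, giving H_s = 93.08°. In radians, H_s = 1.6246.
H_s sin φ sin δ = 1.6246 × -0.6088 × -0.0698 = 0.0690.
cos φ cos δ sin H_s = 0.7934 × 0.9976 × 0.9986 = 0.7904.
Q̄ = (1370/π) × (0.0690 + 0.7904) = 436.08 × 0.8594 = 374.77 W/m².

375 W/m²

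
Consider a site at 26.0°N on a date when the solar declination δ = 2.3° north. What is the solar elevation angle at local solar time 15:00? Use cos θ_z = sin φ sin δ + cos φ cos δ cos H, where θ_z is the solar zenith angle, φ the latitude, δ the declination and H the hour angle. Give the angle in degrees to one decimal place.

40.7°

Hour angle H = 15° × (15 − 12) = 45.00°.
cos θ_z = sin φ sin δ + cos φ cos δ cos H = (0.4384)(0.0401) + (0.8988)(0.9992)(0.7071) = 0.6526.
θ_z = arccos(0.6526) = 49.26°, so the elevation is 90° − 49.26° = 40.74°.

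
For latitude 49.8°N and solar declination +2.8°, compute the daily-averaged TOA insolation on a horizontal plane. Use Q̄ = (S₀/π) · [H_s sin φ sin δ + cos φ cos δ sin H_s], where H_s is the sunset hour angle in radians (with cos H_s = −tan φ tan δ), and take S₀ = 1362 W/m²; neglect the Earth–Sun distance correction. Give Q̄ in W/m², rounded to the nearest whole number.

305 W/m²

−tan φ tan δ = −(1.1833)(0.0489) = -0.0579; H_s = arccos(-0.0579) = 93.32°. In radians, H_s = 1.6287.
H_s sin φ sin δ = 1.6287 × 0.7638 × 0.0488 = 0.0607.
cos φ cos δ sin H_s = 0.6455 × 0.9988 × 0.9983 = 0.6436.
Q̄ = (1362/π) × (0.0607 + 0.6436) = 433.54 × 0.7043 = 305.34 W/m².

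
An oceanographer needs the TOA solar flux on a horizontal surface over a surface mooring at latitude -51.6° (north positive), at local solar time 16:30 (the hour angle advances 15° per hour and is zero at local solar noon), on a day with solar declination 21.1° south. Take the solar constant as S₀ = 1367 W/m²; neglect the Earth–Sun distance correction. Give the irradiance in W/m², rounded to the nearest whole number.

Hour angle H = 15° × (16.5 − 12) = 67.50°.
cos θ_z = sin φ sin δ + cos φ cos δ cos H = (-0.7837)(-0.3600) + (0.6211)(0.9330)(0.3827) = 0.5039.
Top-of-atmosphere irradiance = S₀ cos θ_z = 1367 × 0.5039 = 688.83 W/m².

689 W/m²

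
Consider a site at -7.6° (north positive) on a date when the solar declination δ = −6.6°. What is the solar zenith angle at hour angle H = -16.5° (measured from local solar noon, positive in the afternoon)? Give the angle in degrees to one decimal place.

cos θ_z = sin φ sin δ + cos φ cos δ cos H = (-0.1323)(-0.1149) + (0.9912)(0.9934)(0.9588) = 0.9593.
θ_z = arccos(0.9593) = 16.40°.

16.4°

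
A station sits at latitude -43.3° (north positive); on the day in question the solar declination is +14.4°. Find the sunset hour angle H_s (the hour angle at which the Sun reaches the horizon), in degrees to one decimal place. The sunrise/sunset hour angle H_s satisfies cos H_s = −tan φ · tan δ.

cos H_s = −tan(-43.3°) · tan(14.4°) = 0.2420, so H_s = arccos(0.2420) = 76.00°.

76.0°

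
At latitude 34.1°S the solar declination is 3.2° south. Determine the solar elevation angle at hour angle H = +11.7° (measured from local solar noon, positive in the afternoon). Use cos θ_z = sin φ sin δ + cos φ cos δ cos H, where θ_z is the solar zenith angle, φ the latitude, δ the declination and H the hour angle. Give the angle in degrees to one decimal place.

cos θ_z = sin(-34.1°) sin(-3.2°) + cos(-34.1°) cos(-3.2°) cos(11.70°) = 0.0313 + 0.8096 = 0.8409.
θ_z = arccos(0.8409) = 32.76°, so the elevation is 90° − 32.76° = 57.24°.

57.2°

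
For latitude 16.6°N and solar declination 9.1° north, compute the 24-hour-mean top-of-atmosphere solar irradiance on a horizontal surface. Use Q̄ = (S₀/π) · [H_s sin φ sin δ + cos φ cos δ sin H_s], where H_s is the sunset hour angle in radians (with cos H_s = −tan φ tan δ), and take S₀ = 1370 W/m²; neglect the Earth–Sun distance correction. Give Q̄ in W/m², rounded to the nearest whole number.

cos H_s = −tan(16.6°) · tan(9.1°) = -0.0477, so H_s = arccos(-0.0477) = 92.73°. In radians, H_s = 1.6184.
H_s sin φ sin δ = 1.6184 × 0.2857 × 0.1582 = 0.0731.
cos φ cos δ sin H_s = 0.9583 × 0.9874 × 0.9989 = 0.9452.
Q̄ = (1370/π) × (0.0731 + 0.9452) = 436.08 × 1.0183 = 444.06 W/m².

444 W/m²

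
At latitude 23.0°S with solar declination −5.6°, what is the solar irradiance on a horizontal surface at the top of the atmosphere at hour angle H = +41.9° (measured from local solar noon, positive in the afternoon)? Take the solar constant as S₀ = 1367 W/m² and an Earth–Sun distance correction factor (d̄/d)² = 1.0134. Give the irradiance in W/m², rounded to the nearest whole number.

cos θ_z = sin φ sin δ + cos φ cos δ cos H = (-0.3907)(-0.0976) + (0.9205)(0.9952)(0.7443) = 0.7200.
Top-of-atmosphere irradiance = S₀ (d̄/d)² cos θ_z = 1367 × 1.0134 × 0.7200 = 997.43 W/m².

997 W/m²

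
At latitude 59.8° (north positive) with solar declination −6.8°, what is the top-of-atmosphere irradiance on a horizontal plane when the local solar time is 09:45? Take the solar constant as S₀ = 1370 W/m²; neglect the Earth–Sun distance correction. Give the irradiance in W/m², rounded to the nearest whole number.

429 W/m²

Hour angle H = 15° × (9.75 − 12) = -33.75°.
cos θ_z = sin(59.8°) sin(-6.8°) + cos(59.8°) cos(-6.8°) cos(-33.75°) = -0.1023 + 0.4153 = 0.3130.
Top-of-atmosphere irradiance = S₀ cos θ_z = 1370 × 0.3130 = 428.81 W/m².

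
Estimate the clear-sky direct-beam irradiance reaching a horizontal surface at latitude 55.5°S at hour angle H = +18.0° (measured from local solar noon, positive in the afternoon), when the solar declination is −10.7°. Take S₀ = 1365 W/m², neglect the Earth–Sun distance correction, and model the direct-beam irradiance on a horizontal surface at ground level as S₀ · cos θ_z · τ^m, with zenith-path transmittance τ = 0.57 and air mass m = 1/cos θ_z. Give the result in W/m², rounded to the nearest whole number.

409 W/m²

cos θ_z = sin φ sin δ + cos φ cos δ cos H = (-0.8241)(-0.1857) + (0.5664)(0.9826)(0.9511) = 0.6824.
Air mass m = 1/cos θ_z = 1/0.6824 = 1.465; τ^m = 0.57^1.465 = 0.4389.
Surface direct beam = 1365 × 0.6824 × 0.4389 = 408.82 W/m².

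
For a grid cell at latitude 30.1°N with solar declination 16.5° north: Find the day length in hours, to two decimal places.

The sunset hour angle satisfies cos H_s = −tan φ tan δ = -0.1717, giving H_s = 99.89°.
Day length = 2 H_s / 15° h⁻¹ = 199.78° / 15 = 13.319 h.

13.32 hours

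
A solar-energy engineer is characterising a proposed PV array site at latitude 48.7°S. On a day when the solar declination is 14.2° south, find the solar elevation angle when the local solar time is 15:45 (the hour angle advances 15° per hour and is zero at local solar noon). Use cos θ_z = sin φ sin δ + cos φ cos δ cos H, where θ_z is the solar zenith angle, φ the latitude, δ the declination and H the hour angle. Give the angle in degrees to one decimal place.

32.7°

Hour angle H = 15° × (15.75 − 12) = 56.25°.
With φ = -48.7°, δ = -14.2°, H = 56.25°: sin φ sin δ = 0.1843, cos φ cos δ cos H = 0.3555, so cos θ_z = 0.5398.
θ_z = arccos(0.5398) = 57.33°, so the elevation is 90° − 57.33° = 32.67°.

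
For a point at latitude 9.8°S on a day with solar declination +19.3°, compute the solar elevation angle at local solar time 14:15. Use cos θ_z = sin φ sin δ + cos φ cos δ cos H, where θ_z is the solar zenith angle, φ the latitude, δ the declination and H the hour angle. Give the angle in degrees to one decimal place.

45.8°

Hour angle H = 15° × (14.25 − 12) = 33.75°.
cos θ_z = sin(-9.8°) sin(19.3°) + cos(-9.8°) cos(19.3°) cos(33.75°) = -0.0563 + 0.7733 = 0.7170.
θ_z = arccos(0.7170) = 44.19°, so the elevation is 90° − 44.19° = 45.81°.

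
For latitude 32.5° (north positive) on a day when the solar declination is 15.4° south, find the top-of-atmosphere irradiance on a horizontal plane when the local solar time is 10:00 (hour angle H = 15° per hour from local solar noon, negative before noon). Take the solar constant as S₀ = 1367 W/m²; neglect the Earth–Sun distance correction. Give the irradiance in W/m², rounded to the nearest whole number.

768 W/m²

Hour angle H = 15° × (10 − 12) = -30.00°.
cos θ_z = sin φ sin δ + cos φ cos δ cos H = (0.5373)(-0.2656) + (0.8434)(0.9641)(0.8660) = 0.5615.
Top-of-atmosphere irradiance = S₀ cos θ_z = 1367 × 0.5615 = 767.57 W/m².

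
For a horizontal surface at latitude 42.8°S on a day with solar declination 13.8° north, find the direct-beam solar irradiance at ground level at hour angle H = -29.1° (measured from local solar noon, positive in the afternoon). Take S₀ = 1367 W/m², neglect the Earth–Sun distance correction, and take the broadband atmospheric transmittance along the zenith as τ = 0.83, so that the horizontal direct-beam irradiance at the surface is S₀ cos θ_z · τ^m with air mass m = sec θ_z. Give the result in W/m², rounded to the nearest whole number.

420 W/m²

With φ = -42.8°, δ = 13.8°, H = -29.10°: sin φ sin δ = -0.1621, cos φ cos δ cos H = 0.6226, so cos θ_z = 0.4605.
Air mass m = 1/cos θ_z = 1/0.4605 = 2.172; τ^m = 0.83^2.172 = 0.6672.
Surface direct beam = 1367 × 0.4605 × 0.6672 = 420.00 W/m².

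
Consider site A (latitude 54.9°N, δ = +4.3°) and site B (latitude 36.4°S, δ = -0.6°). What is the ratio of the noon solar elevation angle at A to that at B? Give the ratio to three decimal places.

0.727

A: 90° − |54.9 − (4.3)| = 39.40°.
B: 90° − |-36.4 − (-0.6)| = 54.20°.
Ratio A/B = 39.4000 / 54.2000 = 0.7269.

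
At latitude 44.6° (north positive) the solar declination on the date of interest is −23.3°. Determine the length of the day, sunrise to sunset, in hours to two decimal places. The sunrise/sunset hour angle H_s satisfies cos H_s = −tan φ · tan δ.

cos H_s = −tan(44.6°) · tan(-23.3°) = 0.4247, so H_s = arccos(0.4247) = 64.87°.
Day length = 2 H_s / 15° h⁻¹ = 129.74° / 15 = 8.649 h.

8.65 hours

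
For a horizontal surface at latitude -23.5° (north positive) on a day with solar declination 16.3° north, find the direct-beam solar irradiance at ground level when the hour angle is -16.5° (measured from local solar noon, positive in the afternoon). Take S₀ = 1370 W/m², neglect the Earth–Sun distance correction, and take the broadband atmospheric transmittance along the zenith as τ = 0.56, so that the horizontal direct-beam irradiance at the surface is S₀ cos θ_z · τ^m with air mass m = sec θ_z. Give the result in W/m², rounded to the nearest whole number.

454 W/m²

cos θ_z = sin φ sin δ + cos φ cos δ cos H = (-0.3987)(0.2807) + (0.9171)(0.9598)(0.9588) = 0.7321.
Air mass m = 1/cos θ_z = 1/0.7321 = 1.366; τ^m = 0.56^1.366 = 0.4529.
Surface direct beam = 1370 × 0.7321 × 0.4529 = 454.25 W/m².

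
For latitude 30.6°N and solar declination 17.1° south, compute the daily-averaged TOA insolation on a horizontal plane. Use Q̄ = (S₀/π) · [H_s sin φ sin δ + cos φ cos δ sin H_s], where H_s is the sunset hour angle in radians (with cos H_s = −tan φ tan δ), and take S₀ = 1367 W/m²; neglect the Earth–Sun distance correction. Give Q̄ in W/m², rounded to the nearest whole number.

cos H_s = −tan(30.6°) · tan(-17.1°) = 0.1819, so H_s = arccos(0.1819) = 79.52°. In radians, H_s = 1.3879.
H_s sin φ sin δ = 1.3879 × 0.5090 × -0.2940 = -0.2077.
cos φ cos δ sin H_s = 0.8607 × 0.9558 × 0.9833 = 0.8089.
Q̄ = (1367/π) × (-0.2077 + 0.8089) = 435.13 × 0.6012 = 261.60 W/m².

262 W/m²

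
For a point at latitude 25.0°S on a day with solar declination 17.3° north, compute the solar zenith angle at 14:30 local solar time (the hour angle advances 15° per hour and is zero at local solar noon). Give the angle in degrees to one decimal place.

55.9°

Hour angle H = 15° × (14.5 − 12) = 37.50°.
cos θ_z = sin(-25.0°) sin(17.3°) + cos(-25.0°) cos(17.3°) cos(37.50°) = -0.1257 + 0.6865 = 0.5608.
θ_z = arccos(0.5608) = 55.89°.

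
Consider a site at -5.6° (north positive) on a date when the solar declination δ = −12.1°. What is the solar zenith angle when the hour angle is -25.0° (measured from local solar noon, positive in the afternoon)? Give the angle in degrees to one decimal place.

25.5°

cos θ_z = sin φ sin δ + cos φ cos δ cos H = (-0.0976)(-0.2096) + (0.9952)(0.9778)(0.9063) = 0.9024.
θ_z = arccos(0.9024) = 25.52°.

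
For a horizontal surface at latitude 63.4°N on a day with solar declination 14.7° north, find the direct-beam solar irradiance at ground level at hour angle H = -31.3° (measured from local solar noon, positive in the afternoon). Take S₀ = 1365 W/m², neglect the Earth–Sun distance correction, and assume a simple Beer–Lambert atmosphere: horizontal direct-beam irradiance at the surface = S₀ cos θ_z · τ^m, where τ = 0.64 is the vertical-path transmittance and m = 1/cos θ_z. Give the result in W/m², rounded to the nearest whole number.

With φ = 63.4°, δ = 14.7°, H = -31.30°: sin φ sin δ = 0.2269, cos φ cos δ cos H = 0.3701, so cos θ_z = 0.5970.
Air mass m = 1/cos θ_z = 1/0.5970 = 1.675; τ^m = 0.64^1.675 = 0.4735.
Surface direct beam = 1365 × 0.5970 × 0.4735 = 385.86 W/m².

386 W/m²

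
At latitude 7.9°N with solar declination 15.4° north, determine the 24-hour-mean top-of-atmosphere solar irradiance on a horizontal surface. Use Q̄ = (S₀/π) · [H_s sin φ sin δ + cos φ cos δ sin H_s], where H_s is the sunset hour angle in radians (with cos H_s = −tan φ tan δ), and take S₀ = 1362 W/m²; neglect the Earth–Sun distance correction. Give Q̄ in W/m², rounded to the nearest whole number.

439 W/m²

−tan φ tan δ = −(0.1388)(0.2754) = -0.0382; H_s = arccos(-0.0382) = 92.19°. In radians, H_s = 1.6090.
H_s sin φ sin δ = 1.6090 × 0.1374 × 0.2656 = 0.0587.
cos φ cos δ sin H_s = 0.9905 × 0.9641 × 0.9993 = 0.9543.
Q̄ = (1362/π) × (0.0587 + 0.9543) = 433.54 × 1.0130 = 439.18 W/m².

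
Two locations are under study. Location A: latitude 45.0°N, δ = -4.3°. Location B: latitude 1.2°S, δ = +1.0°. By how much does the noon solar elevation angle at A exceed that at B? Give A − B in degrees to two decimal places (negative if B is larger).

A: 90° − |45.0 − (-4.3)| = 40.70°.
B: 90° − |-1.2 − (1.0)| = 87.80°.
A − B = 40.70 − 87.80 = -47.10°.

-47.10°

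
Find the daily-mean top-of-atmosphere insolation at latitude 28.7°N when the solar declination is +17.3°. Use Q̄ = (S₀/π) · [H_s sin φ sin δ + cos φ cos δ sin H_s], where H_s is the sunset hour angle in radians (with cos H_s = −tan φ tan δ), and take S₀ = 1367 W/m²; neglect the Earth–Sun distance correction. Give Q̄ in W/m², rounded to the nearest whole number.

467 W/m²

The sunset hour angle satisfies cos H_s = −tan φ tan δ = -0.1705, giving H_s = 99.82°. In radians, H_s = 1.7422.
H_s sin φ sin δ = 1.7422 × 0.4802 × 0.2974 = 0.2488.
cos φ cos δ sin H_s = 0.8771 × 0.9548 × 0.9853 = 0.8251.
Q̄ = (1367/π) × (0.2488 + 0.8251) = 435.13 × 1.0739 = 467.29 W/m².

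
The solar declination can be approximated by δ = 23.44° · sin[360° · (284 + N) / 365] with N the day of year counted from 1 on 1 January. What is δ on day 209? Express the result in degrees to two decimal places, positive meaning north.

360 × (284 + 209) / 365 = 486.247°; sin(486.247°) = 0.8065.
δ = 23.44 × 0.8065 = 18.904° ≈ +18.90°.

+18.90°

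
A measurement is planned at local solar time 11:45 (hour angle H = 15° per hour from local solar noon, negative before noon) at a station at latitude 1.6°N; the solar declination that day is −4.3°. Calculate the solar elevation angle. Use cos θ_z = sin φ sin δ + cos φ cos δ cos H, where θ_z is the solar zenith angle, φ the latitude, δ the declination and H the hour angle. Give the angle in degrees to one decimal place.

83.0°

Hour angle H = 15° × (11.75 − 12) = -3.75°.
cos θ_z = sin(1.6°) sin(-4.3°) + cos(1.6°) cos(-4.3°) cos(-3.75°) = -0.0021 + 0.9947 = 0.9926.
θ_z = arccos(0.9926) = 6.97°, so the elevation is 90° − 6.97° = 83.03°.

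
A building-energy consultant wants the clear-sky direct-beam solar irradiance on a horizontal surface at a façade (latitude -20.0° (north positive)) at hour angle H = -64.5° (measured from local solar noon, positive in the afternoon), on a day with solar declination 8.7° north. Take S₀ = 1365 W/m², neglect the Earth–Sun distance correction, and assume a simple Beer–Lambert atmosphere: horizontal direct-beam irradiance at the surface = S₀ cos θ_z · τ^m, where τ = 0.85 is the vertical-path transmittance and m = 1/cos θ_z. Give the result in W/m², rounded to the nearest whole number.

cos θ_z = sin φ sin δ + cos φ cos δ cos H = (-0.3420)(0.1513) + (0.9397)(0.9885)(0.4305) = 0.3481.
Air mass m = 1/cos θ_z = 1/0.3481 = 2.873; τ^m = 0.85^2.873 = 0.6269.
Surface direct beam = 1365 × 0.3481 × 0.6269 = 297.88 W/m².

298 W/m²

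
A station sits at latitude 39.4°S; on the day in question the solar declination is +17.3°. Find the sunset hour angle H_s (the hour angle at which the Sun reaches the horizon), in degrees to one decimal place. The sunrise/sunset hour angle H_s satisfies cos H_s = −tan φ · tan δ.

75.2°

cos H_s = −tan(-39.4°) · tan(17.3°) = 0.2558, so H_s = arccos(0.2558) = 75.18°.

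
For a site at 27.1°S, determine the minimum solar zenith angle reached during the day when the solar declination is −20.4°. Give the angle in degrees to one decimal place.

6.7°

At local solar noon the hour angle is zero, so the zenith angle is |φ − δ| = |-27.1° − (-20.4°)| = 6.7°.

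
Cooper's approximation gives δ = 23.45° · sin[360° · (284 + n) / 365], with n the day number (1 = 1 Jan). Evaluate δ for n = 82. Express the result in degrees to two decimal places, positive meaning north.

360 × (284 + 82) / 365 = 360.986°; sin(360.986°) = 0.0172.
δ = 23.45 × 0.0172 = 0.403° ≈ +0.40°.

+0.40°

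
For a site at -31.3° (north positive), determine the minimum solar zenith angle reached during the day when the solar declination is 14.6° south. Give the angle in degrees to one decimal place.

16.7°

At local solar noon the hour angle is zero, so the zenith angle is |φ − δ| = |-31.3° − (-14.6°)| = 16.7°.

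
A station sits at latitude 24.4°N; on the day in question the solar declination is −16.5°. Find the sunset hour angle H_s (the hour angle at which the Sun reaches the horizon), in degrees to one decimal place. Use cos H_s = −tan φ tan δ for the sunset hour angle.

82.3°

−tan φ tan δ = −(0.4536)(-0.2962) = 0.1344; H_s = arccos(0.1344) = 82.28°.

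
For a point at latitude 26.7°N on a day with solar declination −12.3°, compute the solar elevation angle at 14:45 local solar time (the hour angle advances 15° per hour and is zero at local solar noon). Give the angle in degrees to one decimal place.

34.1°

Hour angle H = 15° × (14.75 − 12) = 41.25°.
cos θ_z = sin φ sin δ + cos φ cos δ cos H = (0.4493)(-0.2130) + (0.8934)(0.9770)(0.7518) = 0.5605.
θ_z = arccos(0.5605) = 55.91°, so the elevation is 90° − 55.91° = 34.09°.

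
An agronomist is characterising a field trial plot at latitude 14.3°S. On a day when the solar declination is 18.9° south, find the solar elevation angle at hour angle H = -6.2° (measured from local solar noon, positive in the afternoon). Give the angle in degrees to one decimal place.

cos θ_z = sin(-14.3°) sin(-18.9°) + cos(-14.3°) cos(-18.9°) cos(-6.20°) = 0.0800 + 0.9114 = 0.9914.
θ_z = arccos(0.9914) = 7.52°, so the elevation is 90° − 7.52° = 82.48°.

82.5°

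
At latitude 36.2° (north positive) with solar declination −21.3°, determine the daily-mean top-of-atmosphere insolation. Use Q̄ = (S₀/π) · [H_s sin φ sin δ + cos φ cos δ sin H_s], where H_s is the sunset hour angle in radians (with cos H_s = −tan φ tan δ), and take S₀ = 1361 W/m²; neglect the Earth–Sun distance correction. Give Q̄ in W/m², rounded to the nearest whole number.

193 W/m²

The sunset hour angle satisfies cos H_s = −tan φ tan δ = 0.2854, giving H_s = 73.42°. In radians, H_s = 1.2814.
H_s sin φ sin δ = 1.2814 × 0.5906 × -0.3633 = -0.2749.
cos φ cos δ sin H_s = 0.8070 × 0.9317 × 0.9584 = 0.7206.
Q̄ = (1361/π) × (-0.2749 + 0.7206) = 433.22 × 0.4457 = 193.09 W/m².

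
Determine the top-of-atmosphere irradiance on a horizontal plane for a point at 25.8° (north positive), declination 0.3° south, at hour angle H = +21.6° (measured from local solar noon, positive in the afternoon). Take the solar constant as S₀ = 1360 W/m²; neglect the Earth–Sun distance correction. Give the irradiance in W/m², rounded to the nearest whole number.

1135 W/m²

cos θ_z = sin φ sin δ + cos φ cos δ cos H = (0.4352)(-0.0052) + (0.9003)(1.0000)(0.9298) = 0.8348.
Top-of-atmosphere irradiance = S₀ cos θ_z = 1360 × 0.8348 = 1135.33 W/m².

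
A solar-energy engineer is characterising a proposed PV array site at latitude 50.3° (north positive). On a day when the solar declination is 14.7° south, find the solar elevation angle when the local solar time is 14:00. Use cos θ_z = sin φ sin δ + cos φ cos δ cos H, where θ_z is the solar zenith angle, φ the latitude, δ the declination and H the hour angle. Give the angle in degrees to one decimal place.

Hour angle H = 15° × (14 − 12) = 30.00°.
With φ = 50.3°, δ = -14.7°, H = 30.00°: sin φ sin δ = -0.1952, cos φ cos δ cos H = 0.5351, so cos θ_z = 0.3399.
θ_z = arccos(0.3399) = 70.13°, so the elevation is 90° − 70.13° = 19.87°.

19.9°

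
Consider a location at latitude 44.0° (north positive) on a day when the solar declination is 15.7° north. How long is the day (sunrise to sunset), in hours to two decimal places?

14.10 hours

−tan φ tan δ = −(0.9657)(0.2811) = -0.2715; H_s = arccos(-0.2715) = 105.75°.
Day length = 2 H_s / 15° h⁻¹ = 211.50° / 15 = 14.100 h.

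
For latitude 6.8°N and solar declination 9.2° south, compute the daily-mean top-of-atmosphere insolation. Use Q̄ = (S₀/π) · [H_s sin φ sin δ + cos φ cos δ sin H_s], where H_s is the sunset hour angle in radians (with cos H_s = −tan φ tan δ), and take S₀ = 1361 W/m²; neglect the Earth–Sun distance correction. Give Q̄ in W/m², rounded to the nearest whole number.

412 W/m²

−tan φ tan δ = −(0.1192)(-0.1620) = 0.0193; H_s = arccos(0.0193) = 88.89°. In radians, H_s = 1.5514.
H_s sin φ sin δ = 1.5514 × 0.1184 × -0.1599 = -0.0294.
cos φ cos δ sin H_s = 0.9930 × 0.9871 × 0.9998 = 0.9800.
Q̄ = (1361/π) × (-0.0294 + 0.9800) = 433.22 × 0.9506 = 411.82 W/m².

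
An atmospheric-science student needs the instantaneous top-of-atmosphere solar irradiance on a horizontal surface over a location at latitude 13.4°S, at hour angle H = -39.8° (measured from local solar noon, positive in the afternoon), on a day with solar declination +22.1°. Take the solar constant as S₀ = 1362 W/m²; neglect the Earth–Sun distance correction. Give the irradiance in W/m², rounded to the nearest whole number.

cos θ_z = sin(-13.4°) sin(22.1°) + cos(-13.4°) cos(22.1°) cos(-39.80°) = -0.0872 + 0.6925 = 0.6053.
Top-of-atmosphere irradiance = S₀ cos θ_z = 1362 × 0.6053 = 824.42 W/m².

824 W/m²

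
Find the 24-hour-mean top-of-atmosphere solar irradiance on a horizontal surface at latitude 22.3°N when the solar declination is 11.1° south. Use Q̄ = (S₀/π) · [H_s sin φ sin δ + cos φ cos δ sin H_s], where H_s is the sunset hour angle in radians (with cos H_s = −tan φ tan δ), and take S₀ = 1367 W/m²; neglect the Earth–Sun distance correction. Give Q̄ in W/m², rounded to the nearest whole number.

The sunset hour angle satisfies cos H_s = −tan φ tan δ = 0.0805, giving H_s = 85.38°. In radians, H_s = 1.4902.
H_s sin φ sin δ = 1.4902 × 0.3795 × -0.1925 = -0.1089.
cos φ cos δ sin H_s = 0.9252 × 0.9813 × 0.9968 = 0.9050.
Q̄ = (1367/π) × (-0.1089 + 0.9050) = 435.13 × 0.7961 = 346.41 W/m².

346 W/m²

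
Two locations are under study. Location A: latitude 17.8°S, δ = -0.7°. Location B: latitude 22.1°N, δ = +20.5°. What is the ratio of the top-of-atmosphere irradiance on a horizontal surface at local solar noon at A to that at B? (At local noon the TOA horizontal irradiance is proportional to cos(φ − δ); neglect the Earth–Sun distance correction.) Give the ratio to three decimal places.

A: cos θ_z = cos(-17.8° − (-0.7°)) = 0.9558.
B: cos θ_z = cos(22.1° − (20.5°)) = 0.9996.
Ratio A/B = 0.9558 / 0.9996 = 0.9562.

0.956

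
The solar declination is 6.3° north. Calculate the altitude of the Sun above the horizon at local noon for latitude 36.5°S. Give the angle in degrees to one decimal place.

47.2°

At local solar noon the hour angle is zero, so the elevation is 90° − |φ − δ| = 90° − |-36.5° − (6.3°)| = 90° − 42.8° = 47.2°.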